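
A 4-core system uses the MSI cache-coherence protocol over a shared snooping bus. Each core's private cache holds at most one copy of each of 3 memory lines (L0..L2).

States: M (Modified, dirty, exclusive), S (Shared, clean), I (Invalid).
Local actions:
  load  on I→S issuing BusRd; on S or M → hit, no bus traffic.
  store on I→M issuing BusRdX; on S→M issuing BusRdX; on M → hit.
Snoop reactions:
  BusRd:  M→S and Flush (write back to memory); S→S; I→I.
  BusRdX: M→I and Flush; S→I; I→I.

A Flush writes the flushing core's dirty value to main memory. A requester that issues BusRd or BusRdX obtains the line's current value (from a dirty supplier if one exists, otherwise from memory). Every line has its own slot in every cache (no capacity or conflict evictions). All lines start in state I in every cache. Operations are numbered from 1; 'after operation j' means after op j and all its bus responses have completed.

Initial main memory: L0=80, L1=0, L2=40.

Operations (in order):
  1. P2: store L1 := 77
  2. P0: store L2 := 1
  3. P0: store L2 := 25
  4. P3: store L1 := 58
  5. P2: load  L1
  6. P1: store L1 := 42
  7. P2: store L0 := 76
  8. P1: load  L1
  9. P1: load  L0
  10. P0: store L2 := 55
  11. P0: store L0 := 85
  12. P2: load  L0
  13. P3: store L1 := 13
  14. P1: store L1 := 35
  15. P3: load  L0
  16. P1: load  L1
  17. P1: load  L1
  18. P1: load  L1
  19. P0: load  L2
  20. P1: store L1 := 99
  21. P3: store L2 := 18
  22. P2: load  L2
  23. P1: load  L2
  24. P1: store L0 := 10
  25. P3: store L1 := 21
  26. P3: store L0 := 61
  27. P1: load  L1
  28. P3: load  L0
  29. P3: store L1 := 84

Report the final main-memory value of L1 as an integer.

memory[L1] = 21

1. P2: store L1 := 77  bus=[BusRdX]  L1: P0=I P1=I P2=M P3=I  mem[L1]=0
2. P0: store L2 := 1  bus=[BusRdX]  L2: P0=M P1=I P2=I P3=I  mem[L2]=40
3. P0: store L2 := 25  bus=[-]  L2: P0=M P1=I P2=I P3=I  mem[L2]=40
4. P3: store L1 := 58  bus=[BusRdX,Flush]  L1: P0=I P1=I P2=I P3=M  mem[L1]=77
5. P2: load  L1  bus=[BusRd,Flush]  L1: P0=I P1=I P2=S P3=S  mem[L1]=58
6. P1: store L1 := 42  bus=[BusRdX]  L1: P0=I P1=M P2=I P3=I  mem[L1]=58
7. P2: store L0 := 76  bus=[BusRdX]  L0: P0=I P1=I P2=M P3=I  mem[L0]=80
8. P1: load  L1  bus=[-]  L1: P0=I P1=M P2=I P3=I  mem[L1]=58
9. P1: load  L0  bus=[BusRd,Flush]  L0: P0=I P1=S P2=S P3=I  mem[L0]=76
10. P0: store L2 := 55  bus=[-]  L2: P0=M P1=I P2=I P3=I  mem[L2]=40
11. P0: store L0 := 85  bus=[BusRdX]  L0: P0=M P1=I P2=I P3=I  mem[L0]=76
12. P2: load  L0  bus=[BusRd,Flush]  L0: P0=S P1=I P2=S P3=I  mem[L0]=85
13. P3: store L1 := 13  bus=[BusRdX,Flush]  L1: P0=I P1=I P2=I P3=M  mem[L1]=42
14. P1: store L1 := 35  bus=[BusRdX,Flush]  L1: P0=I P1=M P2=I P3=I  mem[L1]=13
15. P3: load  L0  bus=[BusRd]  L0: P0=S P1=I P2=S P3=S  mem[L0]=85
16. P1: load  L1  bus=[-]  L1: P0=I P1=M P2=I P3=I  mem[L1]=13
17. P1: load  L1  bus=[-]  L1: P0=I P1=M P2=I P3=I  mem[L1]=13
18. P1: load  L1  bus=[-]  L1: P0=I P1=M P2=I P3=I  mem[L1]=13
19. P0: load  L2  bus=[-]  L2: P0=M P1=I P2=I P3=I  mem[L2]=40
20. P1: store L1 := 99  bus=[-]  L1: P0=I P1=M P2=I P3=I  mem[L1]=13
21. P3: store L2 := 18  bus=[BusRdX,Flush]  L2: P0=I P1=I P2=I P3=M  mem[L2]=55
22. P2: load  L2  bus=[BusRd,Flush]  L2: P0=I P1=I P2=S P3=S  mem[L2]=18
23. P1: load  L2  bus=[BusRd]  L2: P0=I P1=S P2=S P3=S  mem[L2]=18
24. P1: store L0 := 10  bus=[BusRdX]  L0: P0=I P1=M P2=I P3=I  mem[L0]=85
25. P3: store L1 := 21  bus=[BusRdX,Flush]  L1: P0=I P1=I P2=I P3=M  mem[L1]=99
26. P3: store L0 := 61  bus=[BusRdX,Flush]  L0: P0=I P1=I P2=I P3=M  mem[L0]=10
27. P1: load  L1  bus=[BusRd,Flush]  L1: P0=I P1=S P2=I P3=S  mem[L1]=21
28. P3: load  L0  bus=[-]  L0: P0=I P1=I P2=I P3=M  mem[L0]=10
29. P3: store L1 := 84  bus=[BusRdX]  L1: P0=I P1=I P2=I P3=M  mem[L1]=21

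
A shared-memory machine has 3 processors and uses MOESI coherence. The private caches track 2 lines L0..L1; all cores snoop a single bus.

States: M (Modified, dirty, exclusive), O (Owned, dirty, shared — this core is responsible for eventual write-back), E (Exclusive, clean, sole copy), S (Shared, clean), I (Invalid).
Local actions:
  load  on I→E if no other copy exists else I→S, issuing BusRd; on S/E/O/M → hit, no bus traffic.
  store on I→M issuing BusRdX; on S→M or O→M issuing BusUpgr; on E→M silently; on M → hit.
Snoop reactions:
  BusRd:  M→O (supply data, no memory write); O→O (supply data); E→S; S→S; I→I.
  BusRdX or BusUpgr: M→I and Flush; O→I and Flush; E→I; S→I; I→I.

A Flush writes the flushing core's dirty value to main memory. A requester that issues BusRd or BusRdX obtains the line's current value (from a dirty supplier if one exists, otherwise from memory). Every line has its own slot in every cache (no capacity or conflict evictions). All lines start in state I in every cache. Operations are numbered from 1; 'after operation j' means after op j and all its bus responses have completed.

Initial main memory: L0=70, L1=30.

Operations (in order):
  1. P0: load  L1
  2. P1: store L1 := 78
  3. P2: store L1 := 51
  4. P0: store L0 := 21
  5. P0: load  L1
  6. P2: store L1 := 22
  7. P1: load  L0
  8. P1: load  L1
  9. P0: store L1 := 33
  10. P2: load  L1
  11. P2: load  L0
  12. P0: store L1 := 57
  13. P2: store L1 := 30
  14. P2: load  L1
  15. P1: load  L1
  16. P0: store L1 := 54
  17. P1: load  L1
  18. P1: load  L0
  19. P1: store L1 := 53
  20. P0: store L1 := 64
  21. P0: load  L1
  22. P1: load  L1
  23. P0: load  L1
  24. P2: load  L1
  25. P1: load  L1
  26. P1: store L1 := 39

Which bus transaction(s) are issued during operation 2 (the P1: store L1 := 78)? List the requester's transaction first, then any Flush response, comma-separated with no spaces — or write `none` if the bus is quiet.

bus = BusRdX

step 1: P0: load  L1  ⟶  EII  (L1)  txn=BusRd  M[L1]=30
step 2: P1: store L1 := 78  ⟶  IMI  (L1)  txn=BusRdX  M[L1]=30
step 3: P2: store L1 := 51  ⟶  IIM  (L1)  txn=BusRdX+Flush  M[L1]=78
step 4: P0: store L0 := 21  ⟶  MII  (L0)  txn=BusRdX  M[L0]=70
step 5: P0: load  L1  ⟶  SIO  (L1)  txn=BusRd  M[L1]=78
step 6: P2: store L1 := 22  ⟶  IIM  (L1)  txn=BusUpgr  M[L1]=78
step 7: P1: load  L0  ⟶  OSI  (L0)  txn=BusRd  M[L0]=70
step 8: P1: load  L1  ⟶  ISO  (L1)  txn=BusRd  M[L1]=78
step 9: P0: store L1 := 33  ⟶  MII  (L1)  txn=BusRdX+Flush  M[L1]=22
step 10: P2: load  L1  ⟶  OIS  (L1)  txn=BusRd  M[L1]=22
step 11: P2: load  L0  ⟶  OSS  (L0)  txn=BusRd  M[L0]=70
step 12: P0: store L1 := 57  ⟶  MII  (L1)  txn=BusUpgr  M[L1]=22
step 13: P2: store L1 := 30  ⟶  IIM  (L1)  txn=BusRdX+Flush  M[L1]=57
step 14: P2: load  L1  ⟶  IIM  (L1)  txn=∅  M[L1]=57
step 15: P1: load  L1  ⟶  ISO  (L1)  txn=BusRd  M[L1]=57
step 16: P0: store L1 := 54  ⟶  MII  (L1)  txn=BusRdX+Flush  M[L1]=30
step 17: P1: load  L1  ⟶  OSI  (L1)  txn=BusRd  M[L1]=30
step 18: P1: load  L0  ⟶  OSS  (L0)  txn=∅  M[L0]=70
step 19: P1: store L1 := 53  ⟶  IMI  (L1)  txn=BusUpgr+Flush  M[L1]=54
step 20: P0: store L1 := 64  ⟶  MII  (L1)  txn=BusRdX+Flush  M[L1]=53
step 21: P0: load  L1  ⟶  MII  (L1)  txn=∅  M[L1]=53
step 22: P1: load  L1  ⟶  OSI  (L1)  txn=BusRd  M[L1]=53
step 23: P0: load  L1  ⟶  OSI  (L1)  txn=∅  M[L1]=53
step 24: P2: load  L1  ⟶  OSS  (L1)  txn=BusRd  M[L1]=53
step 25: P1: load  L1  ⟶  OSS  (L1)  txn=∅  M[L1]=53
step 26: P1: store L1 := 39  ⟶  IMI  (L1)  txn=BusUpgr+Flush  M[L1]=64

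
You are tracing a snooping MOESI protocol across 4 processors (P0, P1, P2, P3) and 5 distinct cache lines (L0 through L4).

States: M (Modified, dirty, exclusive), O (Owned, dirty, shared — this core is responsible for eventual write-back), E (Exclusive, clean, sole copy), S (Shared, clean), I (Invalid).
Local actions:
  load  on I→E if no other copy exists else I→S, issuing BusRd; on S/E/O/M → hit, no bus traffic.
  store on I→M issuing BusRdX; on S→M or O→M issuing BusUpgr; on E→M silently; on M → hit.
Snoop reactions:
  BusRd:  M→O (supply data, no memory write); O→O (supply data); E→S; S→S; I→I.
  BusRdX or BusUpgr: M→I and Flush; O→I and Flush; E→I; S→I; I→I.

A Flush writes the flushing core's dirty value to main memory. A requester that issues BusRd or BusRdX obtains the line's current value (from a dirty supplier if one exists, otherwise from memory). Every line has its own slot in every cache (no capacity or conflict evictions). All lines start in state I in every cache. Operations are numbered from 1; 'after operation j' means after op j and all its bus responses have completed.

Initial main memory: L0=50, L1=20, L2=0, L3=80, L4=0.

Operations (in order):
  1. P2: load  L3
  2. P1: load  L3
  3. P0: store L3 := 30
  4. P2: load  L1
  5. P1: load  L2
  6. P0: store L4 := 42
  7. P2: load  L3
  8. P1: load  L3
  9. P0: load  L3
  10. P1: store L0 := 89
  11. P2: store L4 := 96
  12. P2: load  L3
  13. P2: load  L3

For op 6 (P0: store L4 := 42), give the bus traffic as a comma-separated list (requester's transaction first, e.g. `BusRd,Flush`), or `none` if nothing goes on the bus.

bus = BusRdX

step 1: P2: load  L3  ⟶  IIEI  (L3)  txn=BusRd  M[L3]=80
step 2: P1: load  L3  ⟶  ISSI  (L3)  txn=BusRd  M[L3]=80
step 3: P0: store L3 := 30  ⟶  MIII  (L3)  txn=BusRdX  M[L3]=80
step 4: P2: load  L1  ⟶  IIEI  (L1)  txn=BusRd  M[L1]=20
step 5: P1: load  L2  ⟶  IEII  (L2)  txn=BusRd  M[L2]=0
step 6: P0: store L4 := 42  ⟶  MIII  (L4)  txn=BusRdX  M[L4]=0
step 7: P2: load  L3  ⟶  OISI  (L3)  txn=BusRd  M[L3]=80
step 8: P1: load  L3  ⟶  OSSI  (L3)  txn=BusRd  M[L3]=80
step 9: P0: load  L3  ⟶  OSSI  (L3)  txn=∅  M[L3]=80
step 10: P1: store L0 := 89  ⟶  IMII  (L0)  txn=BusRdX  M[L0]=50
step 11: P2: store L4 := 96  ⟶  IIMI  (L4)  txn=BusRdX+Flush  M[L4]=42
step 12: P2: load  L3  ⟶  OSSI  (L3)  txn=∅  M[L3]=80
step 13: P2: load  L3  ⟶  OSSI  (L3)  txn=∅  M[L3]=80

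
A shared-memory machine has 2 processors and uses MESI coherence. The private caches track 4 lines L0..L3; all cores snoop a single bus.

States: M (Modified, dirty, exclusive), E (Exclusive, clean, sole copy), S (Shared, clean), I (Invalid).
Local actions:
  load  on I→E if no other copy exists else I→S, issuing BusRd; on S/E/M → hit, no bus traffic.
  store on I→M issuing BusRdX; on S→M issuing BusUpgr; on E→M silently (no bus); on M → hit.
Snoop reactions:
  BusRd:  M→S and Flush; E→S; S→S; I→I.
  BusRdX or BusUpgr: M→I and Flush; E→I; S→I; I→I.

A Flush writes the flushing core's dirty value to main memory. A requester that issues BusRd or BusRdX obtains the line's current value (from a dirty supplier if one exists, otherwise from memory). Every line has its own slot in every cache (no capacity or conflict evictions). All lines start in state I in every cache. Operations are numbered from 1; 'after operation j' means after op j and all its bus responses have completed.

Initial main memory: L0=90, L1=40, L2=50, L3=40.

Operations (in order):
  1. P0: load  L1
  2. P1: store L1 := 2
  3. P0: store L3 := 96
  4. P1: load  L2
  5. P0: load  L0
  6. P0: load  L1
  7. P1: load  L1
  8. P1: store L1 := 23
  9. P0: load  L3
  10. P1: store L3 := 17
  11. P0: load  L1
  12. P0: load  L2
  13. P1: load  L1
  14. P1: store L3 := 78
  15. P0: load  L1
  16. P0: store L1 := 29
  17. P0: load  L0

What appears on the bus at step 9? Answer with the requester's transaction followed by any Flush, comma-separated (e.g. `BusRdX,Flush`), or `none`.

  op1 P0: load  L1 → E/I on L1; bus BusRd; mem=40
  op2 P1: store L1 := 2 → I/M on L1; bus BusRdX; mem=40
  op3 P0: store L3 := 96 → M/I on L3; bus BusRdX; mem=40
  op4 P1: load  L2 → I/E on L2; bus BusRd; mem=50
  op5 P0: load  L0 → E/I on L0; bus BusRd; mem=90
  op6 P0: load  L1 → S/S on L1; bus BusRd Flush; mem=2
  op7 P1: load  L1 → S/S on L1; bus (none); mem=2
  op8 P1: store L1 := 23 → I/M on L1; bus BusUpgr; mem=2
  op9 P0: load  L3 → M/I on L3; bus (none); mem=40
  op10 P1: store L3 := 17 → I/M on L3; bus BusRdX Flush; mem=96
  op11 P0: load  L1 → S/S on L1; bus BusRd Flush; mem=23
  op12 P0: load  L2 → S/S on L2; bus BusRd; mem=50
  op13 P1: load  L1 → S/S on L1; bus (none); mem=23
  op14 P1: store L3 := 78 → I/M on L3; bus (none); mem=96
  op15 P0: load  L1 → S/S on L1; bus (none); mem=23
  op16 P0: store L1 := 29 → M/I on L1; bus BusUpgr; mem=23
  op17 P0: load  L0 → E/I on L0; bus (none); mem=90

bus = none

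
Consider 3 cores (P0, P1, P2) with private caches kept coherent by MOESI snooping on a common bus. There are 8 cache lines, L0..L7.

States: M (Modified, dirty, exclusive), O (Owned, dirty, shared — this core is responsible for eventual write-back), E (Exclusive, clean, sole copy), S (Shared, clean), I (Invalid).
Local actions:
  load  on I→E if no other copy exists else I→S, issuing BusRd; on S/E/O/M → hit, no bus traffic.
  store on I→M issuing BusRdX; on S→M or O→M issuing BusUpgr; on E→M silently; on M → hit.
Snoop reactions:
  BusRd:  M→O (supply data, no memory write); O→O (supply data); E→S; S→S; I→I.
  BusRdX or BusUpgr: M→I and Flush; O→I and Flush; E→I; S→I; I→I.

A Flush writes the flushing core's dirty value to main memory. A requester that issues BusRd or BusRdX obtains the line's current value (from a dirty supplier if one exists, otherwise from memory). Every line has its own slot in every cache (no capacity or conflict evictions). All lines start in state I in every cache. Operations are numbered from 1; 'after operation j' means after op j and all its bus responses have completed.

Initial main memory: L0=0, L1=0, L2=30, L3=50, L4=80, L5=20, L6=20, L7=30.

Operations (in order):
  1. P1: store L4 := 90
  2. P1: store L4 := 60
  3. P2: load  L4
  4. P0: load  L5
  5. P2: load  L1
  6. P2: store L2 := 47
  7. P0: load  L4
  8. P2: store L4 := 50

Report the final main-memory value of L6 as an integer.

  op1 P1: store L4 := 90 → I/M/I on L4; bus BusRdX; mem=80
  op2 P1: store L4 := 60 → I/M/I on L4; bus (none); mem=80
  op3 P2: load  L4 → I/O/S on L4; bus BusRd; mem=80
  op4 P0: load  L5 → E/I/I on L5; bus BusRd; mem=20
  op5 P2: load  L1 → I/I/E on L1; bus BusRd; mem=0
  op6 P2: store L2 := 47 → I/I/M on L2; bus BusRdX; mem=30
  op7 P0: load  L4 → S/O/S on L4; bus BusRd; mem=80
  op8 P2: store L4 := 50 → I/I/M on L4; bus BusUpgr Flush; mem=60

memory[L6] = 20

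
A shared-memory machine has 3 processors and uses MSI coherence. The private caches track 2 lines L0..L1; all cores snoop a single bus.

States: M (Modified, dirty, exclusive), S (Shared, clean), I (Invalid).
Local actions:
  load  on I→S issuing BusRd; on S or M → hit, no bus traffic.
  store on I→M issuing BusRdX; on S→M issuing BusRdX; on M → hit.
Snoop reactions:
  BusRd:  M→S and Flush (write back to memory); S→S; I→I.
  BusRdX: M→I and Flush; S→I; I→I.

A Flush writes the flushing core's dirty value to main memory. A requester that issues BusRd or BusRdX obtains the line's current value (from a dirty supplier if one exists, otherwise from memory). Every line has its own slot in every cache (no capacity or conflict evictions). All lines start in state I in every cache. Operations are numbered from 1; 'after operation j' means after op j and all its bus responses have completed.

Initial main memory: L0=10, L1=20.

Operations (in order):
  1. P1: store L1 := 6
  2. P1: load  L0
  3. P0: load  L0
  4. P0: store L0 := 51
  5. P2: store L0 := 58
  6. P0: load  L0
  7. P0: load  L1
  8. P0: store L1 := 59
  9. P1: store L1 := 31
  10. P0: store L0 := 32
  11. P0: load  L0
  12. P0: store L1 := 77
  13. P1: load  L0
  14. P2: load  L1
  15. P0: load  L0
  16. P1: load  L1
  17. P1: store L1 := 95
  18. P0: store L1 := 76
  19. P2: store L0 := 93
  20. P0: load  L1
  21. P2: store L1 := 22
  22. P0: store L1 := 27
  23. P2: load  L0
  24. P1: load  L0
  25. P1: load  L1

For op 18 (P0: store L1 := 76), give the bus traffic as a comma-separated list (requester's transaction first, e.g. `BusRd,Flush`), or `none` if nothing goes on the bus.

bus = BusRdX,Flush

[1] P1: store L1 := 6 | P0:I, P1:M(6), P2:I | bus: BusRdX
[2] P1: load  L0 | P0:I, P1:S(10), P2:I | bus: BusRd
[3] P0: load  L0 | P0:S(10), P1:S(10), P2:I | bus: BusRd
[4] P0: store L0 := 51 | P0:M(51), P1:I, P2:I | bus: BusRdX
[5] P2: store L0 := 58 | P0:I, P1:I, P2:M(58) | bus: BusRdX,Flush
[6] P0: load  L0 | P0:S(58), P1:I, P2:S(58) | bus: BusRd,Flush
[7] P0: load  L1 | P0:S(6), P1:S(6), P2:I | bus: BusRd,Flush
[8] P0: store L1 := 59 | P0:M(59), P1:I, P2:I | bus: BusRdX
[9] P1: store L1 := 31 | P0:I, P1:M(31), P2:I | bus: BusRdX,Flush
[10] P0: store L0 := 32 | P0:M(32), P1:I, P2:I | bus: BusRdX
[11] P0: load  L0 | P0:M(32), P1:I, P2:I | bus: none
[12] P0: store L1 := 77 | P0:M(77), P1:I, P2:I | bus: BusRdX,Flush
[13] P1: load  L0 | P0:S(32), P1:S(32), P2:I | bus: BusRd,Flush
[14] P2: load  L1 | P0:S(77), P1:I, P2:S(77) | bus: BusRd,Flush
[15] P0: load  L0 | P0:S(32), P1:S(32), P2:I | bus: none
[16] P1: load  L1 | P0:S(77), P1:S(77), P2:S(77) | bus: BusRd
[17] P1: store L1 := 95 | P0:I, P1:M(95), P2:I | bus: BusRdX
[18] P0: store L1 := 76 | P0:M(76), P1:I, P2:I | bus: BusRdX,Flush
[19] P2: store L0 := 93 | P0:I, P1:I, P2:M(93) | bus: BusRdX
[20] P0: load  L1 | P0:M(76), P1:I, P2:I | bus: none
[21] P2: store L1 := 22 | P0:I, P1:I, P2:M(22) | bus: BusRdX,Flush
[22] P0: store L1 := 27 | P0:M(27), P1:I, P2:I | bus: BusRdX,Flush
[23] P2: load  L0 | P0:I, P1:I, P2:M(93) | bus: none
[24] P1: load  L0 | P0:I, P1:S(93), P2:S(93) | bus: BusRd,Flush
[25] P1: load  L1 | P0:S(27), P1:S(27), P2:I | bus: BusRd,Flush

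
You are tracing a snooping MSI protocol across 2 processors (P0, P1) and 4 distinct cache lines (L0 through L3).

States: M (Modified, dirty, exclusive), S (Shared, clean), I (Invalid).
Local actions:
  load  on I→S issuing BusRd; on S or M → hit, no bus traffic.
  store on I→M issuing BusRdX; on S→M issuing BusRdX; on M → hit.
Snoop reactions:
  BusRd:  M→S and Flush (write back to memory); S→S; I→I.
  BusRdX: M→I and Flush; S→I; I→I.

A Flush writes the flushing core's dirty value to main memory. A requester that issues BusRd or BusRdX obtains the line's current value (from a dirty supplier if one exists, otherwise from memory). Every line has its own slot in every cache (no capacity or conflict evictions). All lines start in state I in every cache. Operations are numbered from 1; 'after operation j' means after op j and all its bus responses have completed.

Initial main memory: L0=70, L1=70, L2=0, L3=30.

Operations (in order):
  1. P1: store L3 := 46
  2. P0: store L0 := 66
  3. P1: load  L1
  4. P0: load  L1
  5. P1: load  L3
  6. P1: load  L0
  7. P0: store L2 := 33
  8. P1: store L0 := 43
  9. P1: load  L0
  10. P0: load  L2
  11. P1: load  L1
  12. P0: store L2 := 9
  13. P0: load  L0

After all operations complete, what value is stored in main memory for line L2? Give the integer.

memory[L2] = 0

[1] P1: store L3 := 46 | P0:I, P1:M(46) | bus: BusRdX
[2] P0: store L0 := 66 | P0:M(66), P1:I | bus: BusRdX
[3] P1: load  L1 | P0:I, P1:S(70) | bus: BusRd
[4] P0: load  L1 | P0:S(70), P1:S(70) | bus: BusRd
[5] P1: load  L3 | P0:I, P1:M(46) | bus: none
[6] P1: load  L0 | P0:S(66), P1:S(66) | bus: BusRd,Flush
[7] P0: store L2 := 33 | P0:M(33), P1:I | bus: BusRdX
[8] P1: store L0 := 43 | P0:I, P1:M(43) | bus: BusRdX
[9] P1: load  L0 | P0:I, P1:M(43) | bus: none
[10] P0: load  L2 | P0:M(33), P1:I | bus: none
[11] P1: load  L1 | P0:S(70), P1:S(70) | bus: none
[12] P0: store L2 := 9 | P0:M(9), P1:I | bus: none
[13] P0: load  L0 | P0:S(43), P1:S(43) | bus: BusRd,Flush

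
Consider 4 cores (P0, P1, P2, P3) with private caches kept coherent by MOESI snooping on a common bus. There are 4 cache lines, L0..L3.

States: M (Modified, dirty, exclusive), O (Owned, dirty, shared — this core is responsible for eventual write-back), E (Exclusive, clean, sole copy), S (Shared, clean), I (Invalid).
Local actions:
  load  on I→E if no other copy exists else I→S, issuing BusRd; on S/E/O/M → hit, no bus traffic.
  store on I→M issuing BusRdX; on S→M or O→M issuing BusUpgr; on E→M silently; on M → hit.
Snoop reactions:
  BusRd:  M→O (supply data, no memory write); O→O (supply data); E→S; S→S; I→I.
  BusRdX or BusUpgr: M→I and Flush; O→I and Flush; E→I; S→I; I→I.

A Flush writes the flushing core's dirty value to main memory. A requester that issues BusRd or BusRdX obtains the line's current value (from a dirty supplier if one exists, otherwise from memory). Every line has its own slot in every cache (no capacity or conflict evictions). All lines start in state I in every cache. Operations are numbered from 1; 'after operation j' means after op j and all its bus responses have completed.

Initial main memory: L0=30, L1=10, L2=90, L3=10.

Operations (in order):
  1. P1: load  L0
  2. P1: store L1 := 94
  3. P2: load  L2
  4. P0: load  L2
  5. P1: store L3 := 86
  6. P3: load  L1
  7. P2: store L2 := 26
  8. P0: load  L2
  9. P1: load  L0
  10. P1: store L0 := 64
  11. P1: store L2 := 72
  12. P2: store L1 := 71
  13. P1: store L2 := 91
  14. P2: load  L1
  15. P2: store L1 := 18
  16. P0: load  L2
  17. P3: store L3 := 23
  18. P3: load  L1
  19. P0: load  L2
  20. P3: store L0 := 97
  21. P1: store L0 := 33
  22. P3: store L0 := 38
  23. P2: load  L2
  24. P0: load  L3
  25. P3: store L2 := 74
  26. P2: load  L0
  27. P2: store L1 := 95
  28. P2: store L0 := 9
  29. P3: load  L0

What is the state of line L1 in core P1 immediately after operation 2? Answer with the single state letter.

step 1: P1: load  L0  ⟶  IEII  (L0)  txn=BusRd  M[L0]=30
step 2: P1: store L1 := 94  ⟶  IMII  (L1)  txn=BusRdX  M[L1]=10
step 3: P2: load  L2  ⟶  IIEI  (L2)  txn=BusRd  M[L2]=90
step 4: P0: load  L2  ⟶  SISI  (L2)  txn=BusRd  M[L2]=90
step 5: P1: store L3 := 86  ⟶  IMII  (L3)  txn=BusRdX  M[L3]=10
step 6: P3: load  L1  ⟶  IOIS  (L1)  txn=BusRd  M[L1]=10
step 7: P2: store L2 := 26  ⟶  IIMI  (L2)  txn=BusUpgr  M[L2]=90
step 8: P0: load  L2  ⟶  SIOI  (L2)  txn=BusRd  M[L2]=90
step 9: P1: load  L0  ⟶  IEII  (L0)  txn=∅  M[L0]=30
step 10: P1: store L0 := 64  ⟶  IMII  (L0)  txn=∅  M[L0]=30
step 11: P1: store L2 := 72  ⟶  IMII  (L2)  txn=BusRdX+Flush  M[L2]=26
step 12: P2: store L1 := 71  ⟶  IIMI  (L1)  txn=BusRdX+Flush  M[L1]=94
step 13: P1: store L2 := 91  ⟶  IMII  (L2)  txn=∅  M[L2]=26
step 14: P2: load  L1  ⟶  IIMI  (L1)  txn=∅  M[L1]=94
step 15: P2: store L1 := 18  ⟶  IIMI  (L1)  txn=∅  M[L1]=94
step 16: P0: load  L2  ⟶  SOII  (L2)  txn=BusRd  M[L2]=26
step 17: P3: store L3 := 23  ⟶  IIIM  (L3)  txn=BusRdX+Flush  M[L3]=86
step 18: P3: load  L1  ⟶  IIOS  (L1)  txn=BusRd  M[L1]=94
step 19: P0: load  L2  ⟶  SOII  (L2)  txn=∅  M[L2]=26
step 20: P3: store L0 := 97  ⟶  IIIM  (L0)  txn=BusRdX+Flush  M[L0]=64
step 21: P1: store L0 := 33  ⟶  IMII  (L0)  txn=BusRdX+Flush  M[L0]=97
step 22: P3: store L0 := 38  ⟶  IIIM  (L0)  txn=BusRdX+Flush  M[L0]=33
step 23: P2: load  L2  ⟶  SOSI  (L2)  txn=BusRd  M[L2]=26
step 24: P0: load  L3  ⟶  SIIO  (L3)  txn=BusRd  M[L3]=86
step 25: P3: store L2 := 74  ⟶  IIIM  (L2)  txn=BusRdX+Flush  M[L2]=91
step 26: P2: load  L0  ⟶  IISO  (L0)  txn=BusRd  M[L0]=33
step 27: P2: store L1 := 95  ⟶  IIMI  (L1)  txn=BusUpgr  M[L1]=94
step 28: P2: store L0 := 9  ⟶  IIMI  (L0)  txn=BusUpgr+Flush  M[L0]=38
step 29: P3: load  L0  ⟶  IIOS  (L0)  txn=BusRd  M[L0]=38

state = M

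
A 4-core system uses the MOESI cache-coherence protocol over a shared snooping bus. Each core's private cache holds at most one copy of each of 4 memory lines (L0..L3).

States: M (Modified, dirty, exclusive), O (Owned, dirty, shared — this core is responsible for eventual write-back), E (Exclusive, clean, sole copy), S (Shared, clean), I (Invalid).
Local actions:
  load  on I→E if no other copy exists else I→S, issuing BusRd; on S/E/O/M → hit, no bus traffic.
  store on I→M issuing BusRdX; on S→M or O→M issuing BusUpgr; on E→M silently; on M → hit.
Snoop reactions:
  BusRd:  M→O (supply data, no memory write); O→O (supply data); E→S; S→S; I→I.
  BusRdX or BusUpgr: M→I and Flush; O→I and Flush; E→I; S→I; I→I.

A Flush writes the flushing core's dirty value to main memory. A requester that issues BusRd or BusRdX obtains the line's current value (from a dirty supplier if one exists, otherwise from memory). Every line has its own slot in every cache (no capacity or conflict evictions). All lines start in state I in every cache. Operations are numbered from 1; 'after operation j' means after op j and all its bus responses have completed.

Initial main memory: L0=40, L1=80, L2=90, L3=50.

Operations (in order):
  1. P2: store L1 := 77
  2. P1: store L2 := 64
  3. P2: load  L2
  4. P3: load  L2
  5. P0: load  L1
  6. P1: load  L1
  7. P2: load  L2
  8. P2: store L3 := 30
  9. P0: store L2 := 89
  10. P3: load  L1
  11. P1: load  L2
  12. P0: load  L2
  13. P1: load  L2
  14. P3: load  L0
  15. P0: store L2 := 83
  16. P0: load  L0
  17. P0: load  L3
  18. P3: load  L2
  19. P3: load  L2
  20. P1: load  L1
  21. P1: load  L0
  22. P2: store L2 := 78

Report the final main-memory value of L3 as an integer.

memory[L3] = 50

  op1 P2: store L1 := 77 → I/I/M/I on L1; bus BusRdX; mem=80
  op2 P1: store L2 := 64 → I/M/I/I on L2; bus BusRdX; mem=90
  op3 P2: load  L2 → I/O/S/I on L2; bus BusRd; mem=90
  op4 P3: load  L2 → I/O/S/S on L2; bus BusRd; mem=90
  op5 P0: load  L1 → S/I/O/I on L1; bus BusRd; mem=80
  op6 P1: load  L1 → S/S/O/I on L1; bus BusRd; mem=80
  op7 P2: load  L2 → I/O/S/S on L2; bus (none); mem=90
  op8 P2: store L3 := 30 → I/I/M/I on L3; bus BusRdX; mem=50
  op9 P0: store L2 := 89 → M/I/I/I on L2; bus BusRdX Flush; mem=64
  op10 P3: load  L1 → S/S/O/S on L1; bus BusRd; mem=80
  op11 P1: load  L2 → O/S/I/I on L2; bus BusRd; mem=64
  op12 P0: load  L2 → O/S/I/I on L2; bus (none); mem=64
  op13 P1: load  L2 → O/S/I/I on L2; bus (none); mem=64
  op14 P3: load  L0 → I/I/I/E on L0; bus BusRd; mem=40
  op15 P0: store L2 := 83 → M/I/I/I on L2; bus BusUpgr; mem=64
  op16 P0: load  L0 → S/I/I/S on L0; bus BusRd; mem=40
  op17 P0: load  L3 → S/I/O/I on L3; bus BusRd; mem=50
  op18 P3: load  L2 → O/I/I/S on L2; bus BusRd; mem=64
  op19 P3: load  L2 → O/I/I/S on L2; bus (none); mem=64
  op20 P1: load  L1 → S/S/O/S on L1; bus (none); mem=80
  op21 P1: load  L0 → S/S/I/S on L0; bus BusRd; mem=40
  op22 P2: store L2 := 78 → I/I/M/I on L2; bus BusRdX Flush; mem=83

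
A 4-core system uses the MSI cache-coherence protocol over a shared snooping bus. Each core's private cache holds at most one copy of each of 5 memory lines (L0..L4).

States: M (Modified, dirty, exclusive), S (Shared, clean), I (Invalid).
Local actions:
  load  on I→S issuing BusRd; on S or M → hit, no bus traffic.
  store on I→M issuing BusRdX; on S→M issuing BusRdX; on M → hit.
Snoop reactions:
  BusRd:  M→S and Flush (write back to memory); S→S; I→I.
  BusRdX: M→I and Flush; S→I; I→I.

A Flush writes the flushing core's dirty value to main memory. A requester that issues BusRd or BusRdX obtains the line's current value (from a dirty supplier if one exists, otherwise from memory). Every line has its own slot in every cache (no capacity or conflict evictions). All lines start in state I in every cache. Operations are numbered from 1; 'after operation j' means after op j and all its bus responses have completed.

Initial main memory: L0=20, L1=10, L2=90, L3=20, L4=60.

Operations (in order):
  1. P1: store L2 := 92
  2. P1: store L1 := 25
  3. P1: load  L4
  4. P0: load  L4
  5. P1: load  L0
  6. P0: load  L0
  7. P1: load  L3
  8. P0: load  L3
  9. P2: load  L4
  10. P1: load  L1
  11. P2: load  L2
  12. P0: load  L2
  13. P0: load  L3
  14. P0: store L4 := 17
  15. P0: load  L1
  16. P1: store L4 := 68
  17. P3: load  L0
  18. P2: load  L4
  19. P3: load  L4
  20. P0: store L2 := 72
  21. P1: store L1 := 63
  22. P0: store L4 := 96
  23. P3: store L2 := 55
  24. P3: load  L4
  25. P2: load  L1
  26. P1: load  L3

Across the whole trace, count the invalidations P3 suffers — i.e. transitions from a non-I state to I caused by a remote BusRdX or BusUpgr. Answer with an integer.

1. P1: store L2 := 92  bus=[BusRdX]  L2: P0=I P1=M P2=I P3=I  mem[L2]=90
2. P1: store L1 := 25  bus=[BusRdX]  L1: P0=I P1=M P2=I P3=I  mem[L1]=10
3. P1: load  L4  bus=[BusRd]  L4: P0=I P1=S P2=I P3=I  mem[L4]=60
4. P0: load  L4  bus=[BusRd]  L4: P0=S P1=S P2=I P3=I  mem[L4]=60
5. P1: load  L0  bus=[BusRd]  L0: P0=I P1=S P2=I P3=I  mem[L0]=20
6. P0: load  L0  bus=[BusRd]  L0: P0=S P1=S P2=I P3=I  mem[L0]=20
7. P1: load  L3  bus=[BusRd]  L3: P0=I P1=S P2=I P3=I  mem[L3]=20
8. P0: load  L3  bus=[BusRd]  L3: P0=S P1=S P2=I P3=I  mem[L3]=20
9. P2: load  L4  bus=[BusRd]  L4: P0=S P1=S P2=S P3=I  mem[L4]=60
10. P1: load  L1  bus=[-]  L1: P0=I P1=M P2=I P3=I  mem[L1]=10
11. P2: load  L2  bus=[BusRd,Flush]  L2: P0=I P1=S P2=S P3=I  mem[L2]=92
12. P0: load  L2  bus=[BusRd]  L2: P0=S P1=S P2=S P3=I  mem[L2]=92
13. P0: load  L3  bus=[-]  L3: P0=S P1=S P2=I P3=I  mem[L3]=20
14. P0: store L4 := 17  bus=[BusRdX]  L4: P0=M P1=I P2=I P3=I  mem[L4]=60
15. P0: load  L1  bus=[BusRd,Flush]  L1: P0=S P1=S P2=I P3=I  mem[L1]=25
16. P1: store L4 := 68  bus=[BusRdX,Flush]  L4: P0=I P1=M P2=I P3=I  mem[L4]=17
17. P3: load  L0  bus=[BusRd]  L0: P0=S P1=S P2=I P3=S  mem[L0]=20
18. P2: load  L4  bus=[BusRd,Flush]  L4: P0=I P1=S P2=S P3=I  mem[L4]=68
19. P3: load  L4  bus=[BusRd]  L4: P0=I P1=S P2=S P3=S  mem[L4]=68
20. P0: store L2 := 72  bus=[BusRdX]  L2: P0=M P1=I P2=I P3=I  mem[L2]=92
21. P1: store L1 := 63  bus=[BusRdX]  L1: P0=I P1=M P2=I P3=I  mem[L1]=25
22. P0: store L4 := 96  bus=[BusRdX]  L4: P0=M P1=I P2=I P3=I  mem[L4]=68
23. P3: store L2 := 55  bus=[BusRdX,Flush]  L2: P0=I P1=I P2=I P3=M  mem[L2]=72
24. P3: load  L4  bus=[BusRd,Flush]  L4: P0=S P1=I P2=I P3=S  mem[L4]=96
25. P2: load  L1  bus=[BusRd,Flush]  L1: P0=I P1=S P2=S P3=I  mem[L1]=63
26. P1: load  L3  bus=[-]  L3: P0=S P1=S P2=I P3=I  mem[L3]=20

invalidations = 1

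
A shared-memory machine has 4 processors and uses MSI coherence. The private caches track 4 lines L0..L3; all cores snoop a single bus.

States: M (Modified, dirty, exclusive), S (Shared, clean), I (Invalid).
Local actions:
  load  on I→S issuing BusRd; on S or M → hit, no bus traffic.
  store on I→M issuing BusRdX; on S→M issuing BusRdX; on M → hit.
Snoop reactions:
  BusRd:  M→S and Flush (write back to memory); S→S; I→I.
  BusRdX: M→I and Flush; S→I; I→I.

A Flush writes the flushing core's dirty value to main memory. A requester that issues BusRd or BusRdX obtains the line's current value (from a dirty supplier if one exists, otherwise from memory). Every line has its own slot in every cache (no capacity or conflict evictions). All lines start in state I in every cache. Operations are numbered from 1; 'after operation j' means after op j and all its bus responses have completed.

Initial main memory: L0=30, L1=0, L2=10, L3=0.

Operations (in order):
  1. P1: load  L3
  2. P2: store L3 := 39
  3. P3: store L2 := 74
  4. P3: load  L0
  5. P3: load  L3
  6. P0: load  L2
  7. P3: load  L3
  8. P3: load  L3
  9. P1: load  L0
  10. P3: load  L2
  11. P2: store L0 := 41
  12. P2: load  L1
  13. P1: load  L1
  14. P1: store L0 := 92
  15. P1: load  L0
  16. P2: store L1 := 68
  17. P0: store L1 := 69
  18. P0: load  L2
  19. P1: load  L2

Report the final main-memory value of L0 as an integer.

step 1: P1: load  L3  ⟶  ISII  (L3)  txn=BusRd  M[L3]=0
step 2: P2: store L3 := 39  ⟶  IIMI  (L3)  txn=BusRdX  M[L3]=0
step 3: P3: store L2 := 74  ⟶  IIIM  (L2)  txn=BusRdX  M[L2]=10
step 4: P3: load  L0  ⟶  IIIS  (L0)  txn=BusRd  M[L0]=30
step 5: P3: load  L3  ⟶  IISS  (L3)  txn=BusRd+Flush  M[L3]=39
step 6: P0: load  L2  ⟶  SIIS  (L2)  txn=BusRd+Flush  M[L2]=74
step 7: P3: load  L3  ⟶  IISS  (L3)  txn=∅  M[L3]=39
step 8: P3: load  L3  ⟶  IISS  (L3)  txn=∅  M[L3]=39
step 9: P1: load  L0  ⟶  ISIS  (L0)  txn=BusRd  M[L0]=30
step 10: P3: load  L2  ⟶  SIIS  (L2)  txn=∅  M[L2]=74
step 11: P2: store L0 := 41  ⟶  IIMI  (L0)  txn=BusRdX  M[L0]=30
step 12: P2: load  L1  ⟶  IISI  (L1)  txn=BusRd  M[L1]=0
step 13: P1: load  L1  ⟶  ISSI  (L1)  txn=BusRd  M[L1]=0
step 14: P1: store L0 := 92  ⟶  IMII  (L0)  txn=BusRdX+Flush  M[L0]=41
step 15: P1: load  L0  ⟶  IMII  (L0)  txn=∅  M[L0]=41
step 16: P2: store L1 := 68  ⟶  IIMI  (L1)  txn=BusRdX  M[L1]=0
step 17: P0: store L1 := 69  ⟶  MIII  (L1)  txn=BusRdX+Flush  M[L1]=68
step 18: P0: load  L2  ⟶  SIIS  (L2)  txn=∅  M[L2]=74
step 19: P1: load  L2  ⟶  SSIS  (L2)  txn=BusRd  M[L2]=74

memory[L0] = 41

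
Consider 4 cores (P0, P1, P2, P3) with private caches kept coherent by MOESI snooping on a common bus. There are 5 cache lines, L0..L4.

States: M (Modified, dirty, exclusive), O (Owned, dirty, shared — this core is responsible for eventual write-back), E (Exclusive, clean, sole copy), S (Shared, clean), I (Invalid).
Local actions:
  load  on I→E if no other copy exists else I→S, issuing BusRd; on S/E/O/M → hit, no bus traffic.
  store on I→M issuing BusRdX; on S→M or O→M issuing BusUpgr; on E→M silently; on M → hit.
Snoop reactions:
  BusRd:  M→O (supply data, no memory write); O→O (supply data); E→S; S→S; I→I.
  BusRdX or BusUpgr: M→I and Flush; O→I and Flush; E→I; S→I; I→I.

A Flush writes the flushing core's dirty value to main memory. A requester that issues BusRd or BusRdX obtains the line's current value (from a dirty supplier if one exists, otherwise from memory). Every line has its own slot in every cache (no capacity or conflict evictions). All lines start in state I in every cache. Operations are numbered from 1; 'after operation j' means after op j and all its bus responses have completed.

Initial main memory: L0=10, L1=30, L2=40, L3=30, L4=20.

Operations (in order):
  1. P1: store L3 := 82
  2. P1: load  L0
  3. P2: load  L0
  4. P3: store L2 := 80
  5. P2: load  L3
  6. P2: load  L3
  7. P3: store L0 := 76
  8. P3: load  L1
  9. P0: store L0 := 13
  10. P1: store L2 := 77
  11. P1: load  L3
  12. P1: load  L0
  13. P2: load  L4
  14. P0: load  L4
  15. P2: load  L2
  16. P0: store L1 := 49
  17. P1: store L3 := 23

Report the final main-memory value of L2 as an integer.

memory[L2] = 80

step 1: P1: store L3 := 82  ⟶  IMII  (L3)  txn=BusRdX  M[L3]=30
step 2: P1: load  L0  ⟶  IEII  (L0)  txn=BusRd  M[L0]=10
step 3: P2: load  L0  ⟶  ISSI  (L0)  txn=BusRd  M[L0]=10
step 4: P3: store L2 := 80  ⟶  IIIM  (L2)  txn=BusRdX  M[L2]=40
step 5: P2: load  L3  ⟶  IOSI  (L3)  txn=BusRd  M[L3]=30
step 6: P2: load  L3  ⟶  IOSI  (L3)  txn=∅  M[L3]=30
step 7: P3: store L0 := 76  ⟶  IIIM  (L0)  txn=BusRdX  M[L0]=10
step 8: P3: load  L1  ⟶  IIIE  (L1)  txn=BusRd  M[L1]=30
step 9: P0: store L0 := 13  ⟶  MIII  (L0)  txn=BusRdX+Flush  M[L0]=76
step 10: P1: store L2 := 77  ⟶  IMII  (L2)  txn=BusRdX+Flush  M[L2]=80
step 11: P1: load  L3  ⟶  IOSI  (L3)  txn=∅  M[L3]=30
step 12: P1: load  L0  ⟶  OSII  (L0)  txn=BusRd  M[L0]=76
step 13: P2: load  L4  ⟶  IIEI  (L4)  txn=BusRd  M[L4]=20
step 14: P0: load  L4  ⟶  SISI  (L4)  txn=BusRd  M[L4]=20
step 15: P2: load  L2  ⟶  IOSI  (L2)  txn=BusRd  M[L2]=80
step 16: P0: store L1 := 49  ⟶  MIII  (L1)  txn=BusRdX  M[L1]=30
step 17: P1: store L3 := 23  ⟶  IMII  (L3)  txn=BusUpgr  M[L3]=30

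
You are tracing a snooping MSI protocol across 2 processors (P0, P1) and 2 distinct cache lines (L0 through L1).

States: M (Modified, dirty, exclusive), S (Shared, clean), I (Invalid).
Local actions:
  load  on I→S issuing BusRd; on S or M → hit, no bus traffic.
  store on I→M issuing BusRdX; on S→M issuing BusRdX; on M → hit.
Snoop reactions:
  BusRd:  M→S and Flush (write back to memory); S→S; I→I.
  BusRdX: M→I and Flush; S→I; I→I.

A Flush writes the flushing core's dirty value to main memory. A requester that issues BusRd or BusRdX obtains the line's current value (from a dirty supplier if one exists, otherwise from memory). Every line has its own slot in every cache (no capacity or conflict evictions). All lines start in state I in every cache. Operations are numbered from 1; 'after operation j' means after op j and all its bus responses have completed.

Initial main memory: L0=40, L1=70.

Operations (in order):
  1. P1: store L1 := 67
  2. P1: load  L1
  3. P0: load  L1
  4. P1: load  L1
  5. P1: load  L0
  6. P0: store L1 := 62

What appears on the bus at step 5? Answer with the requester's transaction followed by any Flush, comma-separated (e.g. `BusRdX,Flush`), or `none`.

1. P1: store L1 := 67  bus=[BusRdX]  L1: P0=I P1=M  mem[L1]=70
2. P1: load  L1  bus=[-]  L1: P0=I P1=M  mem[L1]=70
3. P0: load  L1  bus=[BusRd,Flush]  L1: P0=S P1=S  mem[L1]=67
4. P1: load  L1  bus=[-]  L1: P0=S P1=S  mem[L1]=67
5. P1: load  L0  bus=[BusRd]  L0: P0=I P1=S  mem[L0]=40
6. P0: store L1 := 62  bus=[BusRdX]  L1: P0=M P1=I  mem[L1]=67

bus = BusRd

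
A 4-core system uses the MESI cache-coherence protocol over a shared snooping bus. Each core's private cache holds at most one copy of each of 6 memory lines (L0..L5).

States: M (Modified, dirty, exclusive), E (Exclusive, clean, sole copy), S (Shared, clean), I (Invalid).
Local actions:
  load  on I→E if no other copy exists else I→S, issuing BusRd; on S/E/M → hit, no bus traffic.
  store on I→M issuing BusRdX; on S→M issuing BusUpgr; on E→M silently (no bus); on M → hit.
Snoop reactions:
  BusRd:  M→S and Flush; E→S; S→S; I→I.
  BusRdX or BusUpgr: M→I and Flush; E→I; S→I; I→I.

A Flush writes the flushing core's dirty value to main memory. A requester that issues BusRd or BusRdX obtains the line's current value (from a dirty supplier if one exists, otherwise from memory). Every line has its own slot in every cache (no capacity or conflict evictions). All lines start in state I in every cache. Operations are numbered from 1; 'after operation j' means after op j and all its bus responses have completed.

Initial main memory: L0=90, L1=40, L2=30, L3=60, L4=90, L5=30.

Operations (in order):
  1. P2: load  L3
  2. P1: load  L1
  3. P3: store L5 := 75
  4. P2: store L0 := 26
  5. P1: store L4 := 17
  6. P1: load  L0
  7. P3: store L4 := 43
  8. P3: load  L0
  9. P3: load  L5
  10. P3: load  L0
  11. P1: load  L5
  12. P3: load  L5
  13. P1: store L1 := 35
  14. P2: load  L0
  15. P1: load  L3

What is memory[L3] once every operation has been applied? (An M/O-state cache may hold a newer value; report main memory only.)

  op1 P2: load  L3 → I/I/E/I on L3; bus BusRd; mem=60
  op2 P1: load  L1 → I/E/I/I on L1; bus BusRd; mem=40
  op3 P3: store L5 := 75 → I/I/I/M on L5; bus BusRdX; mem=30
  op4 P2: store L0 := 26 → I/I/M/I on L0; bus BusRdX; mem=90
  op5 P1: store L4 := 17 → I/M/I/I on L4; bus BusRdX; mem=90
  op6 P1: load  L0 → I/S/S/I on L0; bus BusRd Flush; mem=26
  op7 P3: store L4 := 43 → I/I/I/M on L4; bus BusRdX Flush; mem=17
  op8 P3: load  L0 → I/S/S/S on L0; bus BusRd; mem=26
  op9 P3: load  L5 → I/I/I/M on L5; bus (none); mem=30
  op10 P3: load  L0 → I/S/S/S on L0; bus (none); mem=26
  op11 P1: load  L5 → I/S/I/S on L5; bus BusRd Flush; mem=75
  op12 P3: load  L5 → I/S/I/S on L5; bus (none); mem=75
  op13 P1: store L1 := 35 → I/M/I/I on L1; bus (none); mem=40
  op14 P2: load  L0 → I/S/S/S on L0; bus (none); mem=26
  op15 P1: load  L3 → I/S/S/I on L3; bus BusRd; mem=60

memory[L3] = 60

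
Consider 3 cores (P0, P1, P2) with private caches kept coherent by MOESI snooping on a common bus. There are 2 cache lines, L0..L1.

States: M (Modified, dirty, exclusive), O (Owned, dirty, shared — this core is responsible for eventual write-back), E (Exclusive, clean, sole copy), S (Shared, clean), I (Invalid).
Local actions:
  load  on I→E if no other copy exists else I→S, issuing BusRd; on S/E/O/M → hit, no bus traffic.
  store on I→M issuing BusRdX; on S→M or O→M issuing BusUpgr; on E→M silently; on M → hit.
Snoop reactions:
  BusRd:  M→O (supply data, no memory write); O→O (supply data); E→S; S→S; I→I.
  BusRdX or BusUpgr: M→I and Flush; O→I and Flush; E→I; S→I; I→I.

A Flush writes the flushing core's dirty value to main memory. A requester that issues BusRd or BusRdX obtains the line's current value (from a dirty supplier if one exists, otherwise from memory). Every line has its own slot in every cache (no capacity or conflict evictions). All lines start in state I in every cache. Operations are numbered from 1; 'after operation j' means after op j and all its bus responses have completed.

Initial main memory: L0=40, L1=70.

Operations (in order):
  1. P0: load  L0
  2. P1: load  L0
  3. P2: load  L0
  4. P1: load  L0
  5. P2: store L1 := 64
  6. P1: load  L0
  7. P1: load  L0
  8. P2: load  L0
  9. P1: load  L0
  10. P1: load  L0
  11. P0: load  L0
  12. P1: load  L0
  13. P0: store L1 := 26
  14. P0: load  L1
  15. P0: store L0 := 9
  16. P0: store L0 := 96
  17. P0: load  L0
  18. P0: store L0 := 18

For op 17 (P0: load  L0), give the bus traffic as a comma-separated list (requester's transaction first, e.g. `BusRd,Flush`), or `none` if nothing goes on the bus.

[1] P0: load  L0 | P0:E(40), P1:I, P2:I | bus: BusRd
[2] P1: load  L0 | P0:S(40), P1:S(40), P2:I | bus: BusRd
[3] P2: load  L0 | P0:S(40), P1:S(40), P2:S(40) | bus: BusRd
[4] P1: load  L0 | P0:S(40), P1:S(40), P2:S(40) | bus: none
[5] P2: store L1 := 64 | P0:I, P1:I, P2:M(64) | bus: BusRdX
[6] P1: load  L0 | P0:S(40), P1:S(40), P2:S(40) | bus: none
[7] P1: load  L0 | P0:S(40), P1:S(40), P2:S(40) | bus: none
[8] P2: load  L0 | P0:S(40), P1:S(40), P2:S(40) | bus: none
[9] P1: load  L0 | P0:S(40), P1:S(40), P2:S(40) | bus: none
[10] P1: load  L0 | P0:S(40), P1:S(40), P2:S(40) | bus: none
[11] P0: load  L0 | P0:S(40), P1:S(40), P2:S(40) | bus: none
[12] P1: load  L0 | P0:S(40), P1:S(40), P2:S(40) | bus: none
[13] P0: store L1 := 26 | P0:M(26), P1:I, P2:I | bus: BusRdX,Flush
[14] P0: load  L1 | P0:M(26), P1:I, P2:I | bus: none
[15] P0: store L0 := 9 | P0:M(9), P1:I, P2:I | bus: BusUpgr
[16] P0: store L0 := 96 | P0:M(96), P1:I, P2:I | bus: none
[17] P0: load  L0 | P0:M(96), P1:I, P2:I | bus: none
[18] P0: store L0 := 18 | P0:M(18), P1:I, P2:I | bus: none

bus = none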